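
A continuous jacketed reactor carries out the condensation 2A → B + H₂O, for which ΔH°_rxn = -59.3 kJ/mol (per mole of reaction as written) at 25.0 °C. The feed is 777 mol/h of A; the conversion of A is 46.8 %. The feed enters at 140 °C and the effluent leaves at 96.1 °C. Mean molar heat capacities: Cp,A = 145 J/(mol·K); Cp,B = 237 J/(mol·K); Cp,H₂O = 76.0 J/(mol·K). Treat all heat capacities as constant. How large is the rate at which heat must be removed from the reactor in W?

Extent of reaction ξ = 0.468 × 777 / 2 = 181.82 mol/h
Reaction term: ξ·ΔH°_rxn = 181.82 × -59.3 = -10782 kJ/h
Sensible, feed 140→25 °C: -12956 kJ/h
Outlet flows (mol/h): A 413.36, B 181.82, H₂O 181.82
Sensible, products 25→96.1 °C: 8307.8 kJ/h
Q = ΔH = -15430 kJ/h = -4.2862 kW
Heat removed = 4286.2 W

Q_out = 4290 W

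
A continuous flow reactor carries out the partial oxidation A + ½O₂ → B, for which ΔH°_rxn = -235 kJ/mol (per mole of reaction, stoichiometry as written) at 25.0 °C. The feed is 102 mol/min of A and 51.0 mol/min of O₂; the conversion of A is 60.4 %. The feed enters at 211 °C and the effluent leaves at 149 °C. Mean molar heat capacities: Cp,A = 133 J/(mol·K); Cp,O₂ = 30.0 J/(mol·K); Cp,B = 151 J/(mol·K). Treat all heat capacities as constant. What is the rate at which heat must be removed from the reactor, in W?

Q_out = 257000 W

Extent of reaction ξ = 0.604 × 102 = 61.608 mol/min
Reaction term: ξ·ΔH°_rxn = 61.608 × -235 = -14478 kJ/min
Sensible, feed 211→25 °C: -2807.9 kJ/min
Outlet flows (mol/min): A 40.392, O₂ 20.196, B 61.608
Sensible, products 25→149 °C: 1894.8 kJ/min
Q = ΔH = -15391 kJ/min = -256.52 kW
Heat removed = 256520 W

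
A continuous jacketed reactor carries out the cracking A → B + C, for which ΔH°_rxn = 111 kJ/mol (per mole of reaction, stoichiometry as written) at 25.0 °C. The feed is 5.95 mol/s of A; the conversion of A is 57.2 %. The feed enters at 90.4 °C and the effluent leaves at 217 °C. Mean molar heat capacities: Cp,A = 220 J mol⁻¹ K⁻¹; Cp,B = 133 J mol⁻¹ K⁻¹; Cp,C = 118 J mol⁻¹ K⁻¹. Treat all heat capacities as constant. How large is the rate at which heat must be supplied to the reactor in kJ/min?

Q_in = 33800 kJ/min

Extent of reaction ξ = 0.572 × 5.95 = 3.4034 mol/s
Reaction term: ξ·ΔH°_rxn = 3.4034 × 111 = 377.78 kJ/s
Sensible, feed 90.4→25 °C: -85.609 kJ/s
Outlet flows (mol/s): A 2.5466, B 3.4034, C 3.4034
Sensible, products 25→217 °C: 271.59 kJ/s
Q = ΔH = 563.75 kJ/s = 563.75 kW
Heat supplied = 33825 kJ/min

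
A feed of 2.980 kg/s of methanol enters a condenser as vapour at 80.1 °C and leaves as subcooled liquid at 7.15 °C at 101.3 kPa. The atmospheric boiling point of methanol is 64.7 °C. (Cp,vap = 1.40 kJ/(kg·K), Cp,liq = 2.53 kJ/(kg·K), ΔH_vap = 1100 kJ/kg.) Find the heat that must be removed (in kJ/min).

vapour 80.1→64.7 °C: -21.56 kJ/kg
condensation at 64.7 °C: -1100 kJ/kg
liquid 64.7→7.15 °C: -145.6 kJ/kg
Δh = -21.56 + -1100 + -145.6 = -1267.2 kJ/kg
Q = ṁ·Δh = 2.980 kg/s × -1267.2 kJ/kg = -3776.1 kJ/s
|Q| = 3776.1 kW = 226570 kJ/min

Q_c = 227000 kJ/min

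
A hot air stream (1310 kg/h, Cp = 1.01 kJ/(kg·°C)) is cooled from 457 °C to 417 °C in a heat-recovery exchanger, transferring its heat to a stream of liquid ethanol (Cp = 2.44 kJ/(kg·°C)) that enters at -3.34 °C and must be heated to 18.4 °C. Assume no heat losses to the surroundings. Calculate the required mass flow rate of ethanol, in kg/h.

Heat released by hot stream: Q = 1310 × 1.01 × (457 − 417) = 52924 kJ/h
Energy balance on cold side (adiabatic exchanger): Q = ṁ_c·Cp_c·(T_c,out − T_c,in)
ṁ_c = 52924 / [2.44 × (18.4 − -3.34)] = 997.71 kg/h

ṁ_c = 998 kg/h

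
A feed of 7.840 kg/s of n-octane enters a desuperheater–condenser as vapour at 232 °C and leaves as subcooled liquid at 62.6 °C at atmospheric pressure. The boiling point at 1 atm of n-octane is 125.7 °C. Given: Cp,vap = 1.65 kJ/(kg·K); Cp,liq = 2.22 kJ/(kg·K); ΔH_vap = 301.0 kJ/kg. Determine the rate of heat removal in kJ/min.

Q_c = 290000 kJ/min

vapour 232→125.7 °C: -175.39 kJ/kg
condensation at 125.7 °C: -301 kJ/kg
liquid 125.7→62.6 °C: -140.08 kJ/kg
Δh = -175.39 + -301 + -140.08 = -616.48 kJ/kg
Q = ṁ·Δh = 7.840 kg/s × -616.48 kJ/kg = -4833.2 kJ/s
|Q| = 4833.2 kW = 289990 kJ/min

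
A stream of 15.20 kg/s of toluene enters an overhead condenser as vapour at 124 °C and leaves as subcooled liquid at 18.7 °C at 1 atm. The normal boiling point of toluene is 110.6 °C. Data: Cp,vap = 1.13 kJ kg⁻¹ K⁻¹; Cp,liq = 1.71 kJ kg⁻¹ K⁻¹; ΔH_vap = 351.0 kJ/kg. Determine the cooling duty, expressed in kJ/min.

Q_c = 477000 kJ/min

vapour 124→110.6 °C: -15.142 kJ/kg
condensation at 110.6 °C: -351 kJ/kg
liquid 110.6→18.7 °C: -157.15 kJ/kg
Δh = -15.142 + -351 + -157.15 = -523.29 kJ/kg
Q = ṁ·Δh = 15.20 kg/s × -523.29 kJ/kg = -7954 kJ/s
|Q| = 7954 kW = 477240 kJ/min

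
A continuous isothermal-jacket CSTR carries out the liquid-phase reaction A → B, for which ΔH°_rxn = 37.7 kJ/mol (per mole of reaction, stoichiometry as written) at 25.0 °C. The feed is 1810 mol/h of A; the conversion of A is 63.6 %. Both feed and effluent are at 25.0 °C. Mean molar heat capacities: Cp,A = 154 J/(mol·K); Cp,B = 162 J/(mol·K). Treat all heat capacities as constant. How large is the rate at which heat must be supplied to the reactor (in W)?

Extent of reaction ξ = 0.636 × 1810 = 1151.2 mol/h
Reaction term: ξ·ΔH°_rxn = 1151.2 × 37.7 = 43399 kJ/h
Q = ΔH = 43399 kJ/h = 12.055 kW
Heat supplied = 12055 W

Q_in = 12100 W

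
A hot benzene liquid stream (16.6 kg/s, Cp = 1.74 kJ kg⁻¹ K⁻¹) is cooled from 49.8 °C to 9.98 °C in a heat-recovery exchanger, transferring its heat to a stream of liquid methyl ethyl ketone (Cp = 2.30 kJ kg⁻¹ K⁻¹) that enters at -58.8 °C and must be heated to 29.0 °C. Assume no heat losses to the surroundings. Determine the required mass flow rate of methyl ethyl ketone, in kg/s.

Heat released by hot stream: Q = 16.6 × 1.74 × (49.8 − 9.98) = 1150.2 kJ/s
Energy balance on cold side (adiabatic exchanger): Q = ṁ_c·Cp_c·(T_c,out − T_c,in)
ṁ_c = 1150.2 / [2.30 × (29.0 − -58.8)] = 5.6956 kg/s

ṁ_c = 5.70 kg/s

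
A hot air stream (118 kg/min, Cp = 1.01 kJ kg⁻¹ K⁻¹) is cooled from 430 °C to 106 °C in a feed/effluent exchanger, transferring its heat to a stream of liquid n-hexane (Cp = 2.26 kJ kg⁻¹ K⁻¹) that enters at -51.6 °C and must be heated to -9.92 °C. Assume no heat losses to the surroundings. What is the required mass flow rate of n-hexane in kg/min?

ṁ_c = 410 kg/min

Heat released by hot stream: Q = 118 × 1.01 × (430 − 106) = 38614 kJ/min
Energy balance on cold side (adiabatic exchanger): Q = ṁ_c·Cp_c·(T_c,out − T_c,in)
ṁ_c = 38614 / [2.26 × (-9.92 − -51.6)] = 409.93 kg/min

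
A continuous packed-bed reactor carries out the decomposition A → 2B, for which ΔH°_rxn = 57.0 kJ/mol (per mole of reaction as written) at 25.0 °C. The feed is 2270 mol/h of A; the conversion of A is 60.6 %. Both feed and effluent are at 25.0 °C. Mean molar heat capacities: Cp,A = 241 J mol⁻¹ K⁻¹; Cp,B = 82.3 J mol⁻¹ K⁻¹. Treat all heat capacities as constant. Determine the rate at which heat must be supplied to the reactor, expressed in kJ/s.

Q_in = 21.8 kJ/s

Extent of reaction ξ = 0.606 × 2270 = 1375.6 mol/h
Reaction term: ξ·ΔH°_rxn = 1375.6 × 57.0 = 78410 kJ/h
Q = ΔH = 78410 kJ/h = 21.781 kW
Heat supplied = 21.781 kJ/s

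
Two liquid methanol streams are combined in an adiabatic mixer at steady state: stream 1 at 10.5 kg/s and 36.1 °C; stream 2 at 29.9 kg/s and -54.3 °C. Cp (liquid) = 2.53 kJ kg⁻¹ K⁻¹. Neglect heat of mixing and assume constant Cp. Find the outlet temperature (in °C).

No heat crosses the boundary, so H_out = H_in.
T_out = Σ ṁᵢCp,ᵢTᵢ / Σ ṁᵢCp,ᵢ
      = -3148.6 / 102.21 = -30.805 °C

T_out = -30.8 °C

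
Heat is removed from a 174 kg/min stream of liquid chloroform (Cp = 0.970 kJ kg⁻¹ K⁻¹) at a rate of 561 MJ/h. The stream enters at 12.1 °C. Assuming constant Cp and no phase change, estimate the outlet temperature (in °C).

T_out = -43.3 °C

Q = 561 MJ/h = 9350 kJ/min
ΔT = Q/(ṁ·Cp) = 9350/(174×0.970) = 55.398 K
T_out = 12.1 − 55.398 = -43.298 °C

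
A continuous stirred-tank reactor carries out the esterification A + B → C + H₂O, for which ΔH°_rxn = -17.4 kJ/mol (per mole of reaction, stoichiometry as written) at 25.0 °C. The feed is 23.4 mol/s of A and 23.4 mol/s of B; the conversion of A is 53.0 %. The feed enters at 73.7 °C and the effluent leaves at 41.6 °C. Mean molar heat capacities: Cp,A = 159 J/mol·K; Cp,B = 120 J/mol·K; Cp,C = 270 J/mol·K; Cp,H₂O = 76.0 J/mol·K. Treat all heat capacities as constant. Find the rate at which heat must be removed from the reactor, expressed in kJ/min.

Q_out = 24700 kJ/min

Extent of reaction ξ = 0.530 × 23.4 = 12.402 mol/s
Reaction term: ξ·ΔH°_rxn = 12.402 × -17.4 = -215.79 kJ/s
Sensible, feed 73.7→25 °C: -317.94 kJ/s
Outlet flows (mol/s): A 10.998, B 10.998, C 12.402, H₂O 12.402
Sensible, products 25→41.6 °C: 122.17 kJ/s
Q = ΔH = -411.57 kJ/s = -411.57 kW
Heat removed = 24694 kJ/min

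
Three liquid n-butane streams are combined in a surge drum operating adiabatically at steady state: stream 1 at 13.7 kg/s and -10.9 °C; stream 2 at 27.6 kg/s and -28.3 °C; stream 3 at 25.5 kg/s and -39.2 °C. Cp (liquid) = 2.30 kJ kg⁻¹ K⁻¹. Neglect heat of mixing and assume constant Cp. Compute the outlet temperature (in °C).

No heat crosses the boundary, so H_out = H_in.
Σ ṁᵢCp,ᵢTᵢ = 13.7×2.30×-10.9 + 27.6×2.30×-28.3 + 25.5×2.30×-39.2 = -4439
Σ ṁᵢCp,ᵢ = 13.7×2.30 + 27.6×2.30 + 25.5×2.30 = 153.64
T_out = -4439 / 153.64 = -28.892 °C

T_out = -28.9 °C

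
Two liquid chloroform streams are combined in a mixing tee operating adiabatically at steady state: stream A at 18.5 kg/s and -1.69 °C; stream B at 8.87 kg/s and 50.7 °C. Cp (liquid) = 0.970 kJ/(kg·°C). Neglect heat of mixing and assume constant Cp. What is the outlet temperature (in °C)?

T_out = 15.3 °C

Energy balance with Q = 0: Σ ṁᵢCp,ᵢ(T_out − Tᵢ) = 0
T_out = Σ ṁᵢCp,ᵢTᵢ / Σ ṁᵢCp,ᵢ
      = 405.89 / 26.549 = 15.288 °C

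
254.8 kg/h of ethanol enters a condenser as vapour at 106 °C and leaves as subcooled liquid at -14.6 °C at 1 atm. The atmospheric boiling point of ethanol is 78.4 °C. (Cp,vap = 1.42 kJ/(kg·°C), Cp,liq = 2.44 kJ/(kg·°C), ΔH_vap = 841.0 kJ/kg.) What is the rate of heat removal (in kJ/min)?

Q_c = 4700 kJ/min

vapour 106→78.4 °C: -39.192 kJ/kg
condensation at 78.4 °C: -841 kJ/kg
liquid 78.4→-14.6 °C: -226.92 kJ/kg
Δh = -39.192 + -841 + -226.92 = -1107.1 kJ/kg
Q = ṁ·Δh = 254.8 kg/h × -1107.1 kJ/kg = -282090 kJ/h
|Q| = 78.359 kW = 4701.5 kJ/min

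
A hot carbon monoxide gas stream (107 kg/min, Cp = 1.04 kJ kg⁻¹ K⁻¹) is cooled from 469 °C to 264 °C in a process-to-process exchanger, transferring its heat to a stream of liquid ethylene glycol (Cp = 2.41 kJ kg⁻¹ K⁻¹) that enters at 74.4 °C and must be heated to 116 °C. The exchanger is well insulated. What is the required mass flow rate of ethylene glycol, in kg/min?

ṁ_c = 228 kg/min

Heat released by hot stream: Q = 107 × 1.04 × (469 − 264) = 22812 kJ/min
Energy balance on cold side (adiabatic exchanger): Q = ṁ_c·Cp_c·(T_c,out − T_c,in)
ṁ_c = 22812 / [2.41 × (116 − 74.4)] = 227.54 kg/min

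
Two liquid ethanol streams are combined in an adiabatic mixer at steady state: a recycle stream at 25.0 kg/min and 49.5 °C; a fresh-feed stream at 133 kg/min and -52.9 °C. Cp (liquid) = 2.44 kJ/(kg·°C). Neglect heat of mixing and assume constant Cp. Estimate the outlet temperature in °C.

Energy balance with Q = 0: Σ ṁᵢCp,ᵢ(T_out − Tᵢ) = 0
Σ ṁᵢCp,ᵢTᵢ = 25.0×2.44×49.5 + 133×2.44×-52.9 = -14148
Σ ṁᵢCp,ᵢ = 25.0×2.44 + 133×2.44 = 385.52
T_out = -14148 / 385.52 = -36.697 °C

T_out = -36.7 °C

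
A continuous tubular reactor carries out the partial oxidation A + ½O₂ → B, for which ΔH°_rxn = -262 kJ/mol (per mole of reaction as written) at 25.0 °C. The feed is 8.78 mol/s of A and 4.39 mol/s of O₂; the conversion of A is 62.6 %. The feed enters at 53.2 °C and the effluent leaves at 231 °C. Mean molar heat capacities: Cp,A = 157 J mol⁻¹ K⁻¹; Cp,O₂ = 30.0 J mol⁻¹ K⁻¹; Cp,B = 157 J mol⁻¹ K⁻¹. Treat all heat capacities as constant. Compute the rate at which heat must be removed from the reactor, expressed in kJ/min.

Extent of reaction ξ = 0.626 × 8.78 = 5.4963 mol/s
Reaction term: ξ·ΔH°_rxn = 5.4963 × -262 = -1440 kJ/s
Sensible, feed 53.2→25 °C: -42.587 kJ/s
Outlet flows (mol/s): A 3.2837, O₂ 1.6419, B 5.4963
Sensible, products 25→231 °C: 294.11 kJ/s
Q = ΔH = -1188.5 kJ/s = -1188.5 kW
Heat removed = 71310 kJ/min

Q_out = 71300 kJ/min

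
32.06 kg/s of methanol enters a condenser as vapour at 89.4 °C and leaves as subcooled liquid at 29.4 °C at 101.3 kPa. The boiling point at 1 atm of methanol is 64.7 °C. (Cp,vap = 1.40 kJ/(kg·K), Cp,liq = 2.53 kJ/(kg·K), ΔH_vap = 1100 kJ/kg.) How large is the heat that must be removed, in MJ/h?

Q_c = 141000 MJ/h

vapour 89.4→64.7 °C: -34.58 kJ/kg
condensation at 64.7 °C: -1100 kJ/kg
liquid 64.7→29.4 °C: -89.309 kJ/kg
Δh = -34.58 + -1100 + -89.309 = -1223.9 kJ/kg
Q = ṁ·Δh = 32.06 kg/s × -1223.9 kJ/kg = -39238 kJ/s
|Q| = 39238 kW = 141260 MJ/h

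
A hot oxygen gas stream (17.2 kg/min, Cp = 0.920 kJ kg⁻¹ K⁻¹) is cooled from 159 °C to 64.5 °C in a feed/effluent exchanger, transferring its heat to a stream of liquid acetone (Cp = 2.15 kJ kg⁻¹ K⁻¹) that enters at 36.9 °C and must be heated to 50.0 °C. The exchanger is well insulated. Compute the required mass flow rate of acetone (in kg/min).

ṁ_c = 53.1 kg/min

Heat released by hot stream: Q = 17.2 × 0.920 × (159 − 64.5) = 1495.4 kJ/min
Energy balance on cold side (adiabatic exchanger): Q = ṁ_c·Cp_c·(T_c,out − T_c,in)
ṁ_c = 1495.4 / [2.15 × (50.0 − 36.9)] = 53.093 kg/min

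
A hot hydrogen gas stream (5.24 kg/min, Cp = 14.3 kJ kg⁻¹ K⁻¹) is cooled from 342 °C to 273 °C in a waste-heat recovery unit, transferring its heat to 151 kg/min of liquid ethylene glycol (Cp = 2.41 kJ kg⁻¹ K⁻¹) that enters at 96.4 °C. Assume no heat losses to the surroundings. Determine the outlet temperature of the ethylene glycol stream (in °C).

Heat released by hot stream: Q = 5.24 × 14.3 × (342 − 273) = 5170.3 kJ/min
Energy balance on cold side (adiabatic exchanger): Q = ṁ_c·Cp_c·(T_c,out − T_c,in)
T_c,out = 96.4 + 5170.3/(151 × 2.41) = 110.61 °C

T_c,out = 111 °C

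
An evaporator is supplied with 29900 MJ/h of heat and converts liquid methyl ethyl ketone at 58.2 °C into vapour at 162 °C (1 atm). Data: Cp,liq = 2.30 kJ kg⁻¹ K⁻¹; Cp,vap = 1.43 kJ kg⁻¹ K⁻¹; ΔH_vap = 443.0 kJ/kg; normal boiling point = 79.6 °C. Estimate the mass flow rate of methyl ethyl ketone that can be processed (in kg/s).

Δh = 2.30×(79.6−58.2) + 443.0 + 1.43×(162−79.6) = 610.05 kJ/kg
Q = 29900 MJ/h = 8305.6 kJ/s = 8305.6 kJ/s
ṁ = Q/Δh = 8305.6 / 610.05 = 13.615 kg/s

ṁ = 13.6 kg/s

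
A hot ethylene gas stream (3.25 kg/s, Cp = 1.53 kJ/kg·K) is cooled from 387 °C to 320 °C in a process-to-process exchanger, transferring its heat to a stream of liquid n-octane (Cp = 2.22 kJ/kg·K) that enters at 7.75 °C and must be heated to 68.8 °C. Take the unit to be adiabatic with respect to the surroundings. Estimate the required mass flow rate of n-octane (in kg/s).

Heat released by hot stream: Q = 3.25 × 1.53 × (387 − 320) = 333.16 kJ/s
Energy balance on cold side (adiabatic exchanger): Q = ṁ_c·Cp_c·(T_c,out − T_c,in)
ṁ_c = 333.16 / [2.22 × (68.8 − 7.75)] = 2.4582 kg/s

ṁ_c = 2.46 kg/s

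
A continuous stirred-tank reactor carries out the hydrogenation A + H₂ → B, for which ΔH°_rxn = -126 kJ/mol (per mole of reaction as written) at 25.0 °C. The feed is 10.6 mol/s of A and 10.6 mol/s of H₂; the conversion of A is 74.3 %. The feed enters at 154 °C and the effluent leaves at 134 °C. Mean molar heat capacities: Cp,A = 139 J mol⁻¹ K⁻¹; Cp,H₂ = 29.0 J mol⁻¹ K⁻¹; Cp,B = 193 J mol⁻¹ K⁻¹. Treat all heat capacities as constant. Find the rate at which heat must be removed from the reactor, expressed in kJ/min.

Q_out = 60400 kJ/min

Extent of reaction ξ = 0.743 × 10.6 = 7.8758 mol/s
Reaction term: ξ·ΔH°_rxn = 7.8758 × -126 = -992.35 kJ/s
Sensible, feed 154→25 °C: -229.72 kJ/s
Outlet flows (mol/s): A 2.7242, H₂ 2.7242, B 7.8758
Sensible, products 25→134 °C: 215.57 kJ/s
Q = ΔH = -1006.5 kJ/s = -1006.5 kW
Heat removed = 60390 kJ/min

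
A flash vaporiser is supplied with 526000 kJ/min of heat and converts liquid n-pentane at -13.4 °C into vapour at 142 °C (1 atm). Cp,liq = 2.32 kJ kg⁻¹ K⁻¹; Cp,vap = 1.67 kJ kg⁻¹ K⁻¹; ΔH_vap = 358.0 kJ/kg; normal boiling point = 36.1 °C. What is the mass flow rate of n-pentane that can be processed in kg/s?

Δh = 2.32×(36.1−-13.4) + 358.0 + 1.67×(142−36.1) = 649.69 kJ/kg
Q = 526000 kJ/min = 8766.7 kJ/s = 8766.7 kJ/s
ṁ = Q/Δh = 8766.7 / 649.69 = 13.494 kg/s

ṁ = 13.5 kg/s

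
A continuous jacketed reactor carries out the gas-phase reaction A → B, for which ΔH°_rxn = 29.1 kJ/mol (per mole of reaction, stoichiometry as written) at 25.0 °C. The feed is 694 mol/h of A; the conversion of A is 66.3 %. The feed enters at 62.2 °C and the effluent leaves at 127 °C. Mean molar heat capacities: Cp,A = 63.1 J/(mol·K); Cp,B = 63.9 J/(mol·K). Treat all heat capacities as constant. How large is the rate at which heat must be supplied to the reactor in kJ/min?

Extent of reaction ξ = 0.663 × 694 = 460.12 mol/h
Reaction term: ξ·ΔH°_rxn = 460.12 × 29.1 = 13390 kJ/h
Sensible, feed 62.2→25 °C: -1629 kJ/h
Outlet flows (mol/h): A 233.88, B 460.12
Sensible, products 25→127 °C: 4504.3 kJ/h
Q = ΔH = 16265 kJ/h = 4.518 kW
Heat supplied = 271.08 kJ/min

Q_in = 271 kJ/min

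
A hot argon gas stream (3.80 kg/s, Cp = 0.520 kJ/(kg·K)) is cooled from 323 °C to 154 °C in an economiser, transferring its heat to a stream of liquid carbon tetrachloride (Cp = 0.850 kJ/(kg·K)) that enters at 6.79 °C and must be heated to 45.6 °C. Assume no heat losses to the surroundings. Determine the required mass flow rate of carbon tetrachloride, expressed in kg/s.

Heat released by hot stream: Q = 3.80 × 0.520 × (323 − 154) = 333.94 kJ/s
Energy balance on cold side (adiabatic exchanger): Q = ṁ_c·Cp_c·(T_c,out − T_c,in)
ṁ_c = 333.94 / [0.850 × (45.6 − 6.79)] = 10.123 kg/s

ṁ_c = 10.1 kg/s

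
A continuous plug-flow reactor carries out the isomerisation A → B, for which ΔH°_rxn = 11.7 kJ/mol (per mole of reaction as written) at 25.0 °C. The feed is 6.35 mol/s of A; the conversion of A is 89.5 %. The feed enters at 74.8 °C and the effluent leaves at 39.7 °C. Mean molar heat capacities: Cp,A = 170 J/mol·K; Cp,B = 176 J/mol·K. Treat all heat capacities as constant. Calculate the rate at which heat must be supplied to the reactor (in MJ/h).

Extent of reaction ξ = 0.895 × 6.35 = 5.6833 mol/s
Reaction term: ξ·ΔH°_rxn = 5.6833 × 11.7 = 66.494 kJ/s
Sensible, feed 74.8→25 °C: -53.759 kJ/s
Outlet flows (mol/s): A 0.66675, B 5.6833
Sensible, products 25→39.7 °C: 16.37 kJ/s
Q = ΔH = 29.105 kJ/s = 29.105 kW
Heat supplied = 104.78 MJ/h

Q_in = 105 MJ/h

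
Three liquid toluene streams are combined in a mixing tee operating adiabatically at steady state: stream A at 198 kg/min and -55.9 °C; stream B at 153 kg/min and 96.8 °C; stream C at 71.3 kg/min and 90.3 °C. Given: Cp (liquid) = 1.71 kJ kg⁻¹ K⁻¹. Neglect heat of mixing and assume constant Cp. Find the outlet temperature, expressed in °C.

T_out = 24.1 °C

Energy balance with Q = 0: Σ ṁᵢCp,ᵢ(T_out − Tᵢ) = 0
Σ ṁᵢCp,ᵢTᵢ = 198×1.71×-55.9 + 153×1.71×96.8 + 71.3×1.71×90.3 = 17409
Σ ṁᵢCp,ᵢ = 198×1.71 + 153×1.71 + 71.3×1.71 = 722.13
T_out = 17409 / 722.13 = 24.107 °C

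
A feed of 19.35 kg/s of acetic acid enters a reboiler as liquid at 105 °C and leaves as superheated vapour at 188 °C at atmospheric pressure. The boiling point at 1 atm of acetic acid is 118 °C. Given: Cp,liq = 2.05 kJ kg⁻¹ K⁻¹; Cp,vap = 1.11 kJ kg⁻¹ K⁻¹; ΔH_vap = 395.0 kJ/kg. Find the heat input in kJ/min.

Q = 580000 kJ/min

liquid 105→118 °C: 26.65 kJ/kg
vaporisation at 118 °C: 395 kJ/kg
vapour 118→188 °C: 77.7 kJ/kg
Δh = 26.65 + 395 + 77.7 = 499.35 kJ/kg
Q = ṁ·Δh = 19.35 kg/s × 499.35 kJ/kg = 9662.4 kJ/s
|Q| = 9662.4 kW = 579750 kJ/min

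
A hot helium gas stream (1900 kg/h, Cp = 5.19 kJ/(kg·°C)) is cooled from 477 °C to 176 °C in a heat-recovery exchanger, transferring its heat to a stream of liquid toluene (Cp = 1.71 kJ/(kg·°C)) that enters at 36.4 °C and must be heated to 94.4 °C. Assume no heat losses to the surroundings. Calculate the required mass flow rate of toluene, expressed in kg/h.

ṁ_c = 29900 kg/h

Heat released by hot stream: Q = 1900 × 5.19 × (477 − 176) = 2.9682e+06 kJ/h
Energy balance on cold side (adiabatic exchanger): Q = ṁ_c·Cp_c·(T_c,out − T_c,in)
ṁ_c = 2.9682e+06 / [1.71 × (94.4 − 36.4)] = 29927 kg/h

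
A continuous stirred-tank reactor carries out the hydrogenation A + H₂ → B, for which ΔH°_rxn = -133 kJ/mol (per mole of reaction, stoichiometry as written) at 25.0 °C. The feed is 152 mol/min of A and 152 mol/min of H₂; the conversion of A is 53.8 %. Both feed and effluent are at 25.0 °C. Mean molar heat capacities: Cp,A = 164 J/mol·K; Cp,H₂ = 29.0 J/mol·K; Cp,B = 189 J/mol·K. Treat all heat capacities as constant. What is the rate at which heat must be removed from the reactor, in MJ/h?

Extent of reaction ξ = 0.538 × 152 = 81.776 mol/min
Reaction term: ξ·ΔH°_rxn = 81.776 × -133 = -10876 kJ/min
Q = ΔH = -10876 kJ/min = -181.27 kW
Heat removed = 652.57 MJ/h

Q_out = 653 MJ/h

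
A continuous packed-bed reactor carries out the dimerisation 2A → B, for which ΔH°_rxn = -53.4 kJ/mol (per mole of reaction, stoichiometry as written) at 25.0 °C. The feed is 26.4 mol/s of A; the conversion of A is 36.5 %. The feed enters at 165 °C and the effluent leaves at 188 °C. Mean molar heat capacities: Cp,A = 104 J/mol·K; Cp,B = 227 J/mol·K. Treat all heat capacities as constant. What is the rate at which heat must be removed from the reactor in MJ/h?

Extent of reaction ξ = 0.365 × 26.4 / 2 = 4.818 mol/s
Reaction term: ξ·ΔH°_rxn = 4.818 × -53.4 = -257.28 kJ/s
Sensible, feed 165→25 °C: -384.38 kJ/s
Outlet flows (mol/s): A 16.764, B 4.818
Sensible, products 25→188 °C: 462.45 kJ/s
Q = ΔH = -179.21 kJ/s = -179.21 kW
Heat removed = 645.16 MJ/h

Q_out = 645 MJ/h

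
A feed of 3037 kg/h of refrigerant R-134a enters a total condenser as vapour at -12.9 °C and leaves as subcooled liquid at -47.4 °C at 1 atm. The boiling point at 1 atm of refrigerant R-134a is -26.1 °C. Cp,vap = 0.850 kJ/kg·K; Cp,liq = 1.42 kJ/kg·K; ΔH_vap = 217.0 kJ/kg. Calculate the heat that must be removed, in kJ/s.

Q_c = 218 kJ/s

vapour -12.9→-26.1 °C: -11.22 kJ/kg
condensation at -26.1 °C: -217 kJ/kg
liquid -26.1→-47.4 °C: -30.246 kJ/kg
Δh = -11.22 + -217 + -30.246 = -258.47 kJ/kg
Q = ṁ·Δh = 3037 kg/h × -258.47 kJ/kg = -784960 kJ/h
|Q| = 218.04 kW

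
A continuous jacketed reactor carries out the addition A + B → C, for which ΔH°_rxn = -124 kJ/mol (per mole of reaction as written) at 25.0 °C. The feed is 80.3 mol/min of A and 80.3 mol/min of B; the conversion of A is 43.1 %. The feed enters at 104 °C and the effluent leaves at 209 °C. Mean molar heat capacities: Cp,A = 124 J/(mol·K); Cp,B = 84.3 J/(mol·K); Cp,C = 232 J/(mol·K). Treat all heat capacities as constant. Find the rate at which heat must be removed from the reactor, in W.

Extent of reaction ξ = 0.431 × 80.3 = 34.609 mol/min
Reaction term: ξ·ΔH°_rxn = 34.609 × -124 = -4291.6 kJ/min
Sensible, feed 104→25 °C: -1321.4 kJ/min
Outlet flows (mol/min): A 45.691, B 45.691, C 34.609
Sensible, products 25→209 °C: 3228.6 kJ/min
Q = ΔH = -2384.3 kJ/min = -39.739 kW
Heat removed = 39739 W

Q_out = 39700 W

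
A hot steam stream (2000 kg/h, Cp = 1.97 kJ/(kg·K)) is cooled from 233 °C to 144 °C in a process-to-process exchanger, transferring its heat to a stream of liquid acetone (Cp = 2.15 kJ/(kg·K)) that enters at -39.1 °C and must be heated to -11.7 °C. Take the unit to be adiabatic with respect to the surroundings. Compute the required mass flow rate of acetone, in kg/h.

ṁ_c = 5950 kg/h

Heat released by hot stream: Q = 2000 × 1.97 × (233 − 144) = 350660 kJ/h
Energy balance on cold side (adiabatic exchanger): Q = ṁ_c·Cp_c·(T_c,out − T_c,in)
ṁ_c = 350660 / [2.15 × (-11.7 − -39.1)] = 5952.5 kg/h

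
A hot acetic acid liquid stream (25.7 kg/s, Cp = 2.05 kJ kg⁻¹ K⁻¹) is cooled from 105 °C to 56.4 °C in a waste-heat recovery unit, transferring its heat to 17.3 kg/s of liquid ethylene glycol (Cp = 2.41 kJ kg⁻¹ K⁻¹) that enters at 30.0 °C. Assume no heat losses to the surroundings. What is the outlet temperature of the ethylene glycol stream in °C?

T_c,out = 91.4 °C

Heat released by hot stream: Q = 25.7 × 2.05 × (105 − 56.4) = 2560.5 kJ/s
Energy balance on cold side (adiabatic exchanger): Q = ṁ_c·Cp_c·(T_c,out − T_c,in)
T_c,out = 30.0 + 2560.5/(17.3 × 2.41) = 91.413 °C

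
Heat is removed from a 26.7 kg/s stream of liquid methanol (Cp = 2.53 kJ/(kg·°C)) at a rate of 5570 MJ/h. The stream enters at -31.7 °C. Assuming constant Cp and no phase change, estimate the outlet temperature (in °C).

Q = 5570 MJ/h = 1547.2 kJ/s
ΔT = Q/(ṁ·Cp) = 1547.2/(26.7×2.53) = 22.905 K
T_out = -31.7 − 22.905 = -54.605 °C

T_out = -54.6 °C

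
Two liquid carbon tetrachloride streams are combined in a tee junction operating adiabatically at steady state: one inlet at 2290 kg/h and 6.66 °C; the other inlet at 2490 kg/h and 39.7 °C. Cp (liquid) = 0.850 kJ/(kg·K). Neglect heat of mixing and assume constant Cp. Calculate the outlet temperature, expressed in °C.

No heat crosses the boundary, so H_out = H_in.
Σ ṁᵢCp,ᵢTᵢ = 2290×0.850×6.66 + 2490×0.850×39.7 = 96989
Σ ṁᵢCp,ᵢ = 2290×0.850 + 2490×0.850 = 4063
T_out = 96989 / 4063 = 23.871 °C

T_out = 23.9 °C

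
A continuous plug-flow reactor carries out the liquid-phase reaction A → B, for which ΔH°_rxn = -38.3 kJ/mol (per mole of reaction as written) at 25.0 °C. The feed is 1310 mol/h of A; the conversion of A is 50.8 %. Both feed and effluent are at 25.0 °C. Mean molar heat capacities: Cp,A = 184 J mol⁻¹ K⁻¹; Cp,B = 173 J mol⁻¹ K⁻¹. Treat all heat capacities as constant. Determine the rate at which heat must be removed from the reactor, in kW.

Q_out = 7.08 kW

Extent of reaction ξ = 0.508 × 1310 = 665.48 mol/h
Reaction term: ξ·ΔH°_rxn = 665.48 × -38.3 = -25488 kJ/h
Q = ΔH = -25488 kJ/h = -7.08 kW
Heat removed = 7.08 kW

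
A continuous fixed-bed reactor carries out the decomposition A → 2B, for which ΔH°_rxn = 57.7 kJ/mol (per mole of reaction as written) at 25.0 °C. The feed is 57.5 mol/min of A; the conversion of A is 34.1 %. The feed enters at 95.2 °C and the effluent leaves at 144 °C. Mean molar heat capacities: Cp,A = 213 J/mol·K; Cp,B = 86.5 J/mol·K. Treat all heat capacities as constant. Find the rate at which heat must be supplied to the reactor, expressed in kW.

Q_in = 27.3 kW

Extent of reaction ξ = 0.341 × 57.5 = 19.608 mol/min
Reaction term: ξ·ΔH°_rxn = 19.608 × 57.7 = 1131.4 kJ/min
Sensible, feed 95.2→25 °C: -859.77 kJ/min
Outlet flows (mol/min): A 37.892, B 39.215
Sensible, products 25→144 °C: 1364.1 kJ/min
Q = ΔH = 1635.7 kJ/min = 27.262 kW
Heat supplied = 27.262 kW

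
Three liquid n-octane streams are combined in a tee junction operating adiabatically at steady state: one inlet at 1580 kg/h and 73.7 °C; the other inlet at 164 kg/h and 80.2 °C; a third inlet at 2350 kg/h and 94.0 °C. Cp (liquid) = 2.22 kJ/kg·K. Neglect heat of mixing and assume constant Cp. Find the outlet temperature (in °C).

No heat crosses the boundary, so H_out = H_in.
T_out = Σ ṁᵢCp,ᵢTᵢ / Σ ṁᵢCp,ᵢ
      = 778110 / 9088.7 = 85.613 °C

T_out = 85.6 °C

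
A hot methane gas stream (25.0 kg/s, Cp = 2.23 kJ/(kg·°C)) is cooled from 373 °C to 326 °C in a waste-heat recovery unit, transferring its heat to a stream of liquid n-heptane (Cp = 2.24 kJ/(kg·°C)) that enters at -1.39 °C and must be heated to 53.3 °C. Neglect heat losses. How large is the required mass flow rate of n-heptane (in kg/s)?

ṁ_c = 21.4 kg/s

Heat released by hot stream: Q = 25.0 × 2.23 × (373 − 326) = 2620.2 kJ/s
Energy balance on cold side (adiabatic exchanger): Q = ṁ_c·Cp_c·(T_c,out − T_c,in)
ṁ_c = 2620.2 / [2.24 × (53.3 − -1.39)] = 21.389 kg/s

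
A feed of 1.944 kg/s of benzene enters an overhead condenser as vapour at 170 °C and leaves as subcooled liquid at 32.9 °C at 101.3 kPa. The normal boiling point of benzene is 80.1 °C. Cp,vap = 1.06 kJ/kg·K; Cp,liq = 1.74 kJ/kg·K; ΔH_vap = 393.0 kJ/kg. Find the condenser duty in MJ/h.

Q_c = 3990 MJ/h

vapour 170→80.1 °C: -95.294 kJ/kg
condensation at 80.1 °C: -393 kJ/kg
liquid 80.1→32.9 °C: -82.128 kJ/kg
Δh = -95.294 + -393 + -82.128 = -570.42 kJ/kg
Q = ṁ·Δh = 1.944 kg/s × -570.42 kJ/kg = -1108.9 kJ/s
|Q| = 1108.9 kW = 3992 MJ/h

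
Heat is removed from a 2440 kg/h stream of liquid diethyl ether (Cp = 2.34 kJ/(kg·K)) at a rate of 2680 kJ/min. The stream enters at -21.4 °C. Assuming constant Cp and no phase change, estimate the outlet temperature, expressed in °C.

Q = 2680 kJ/min = 160800 kJ/h
ΔT = Q/(ṁ·Cp) = 160800/(2440×2.34) = 28.163 K
T_out = -21.4 − 28.163 = -49.563 °C

T_out = -49.6 °C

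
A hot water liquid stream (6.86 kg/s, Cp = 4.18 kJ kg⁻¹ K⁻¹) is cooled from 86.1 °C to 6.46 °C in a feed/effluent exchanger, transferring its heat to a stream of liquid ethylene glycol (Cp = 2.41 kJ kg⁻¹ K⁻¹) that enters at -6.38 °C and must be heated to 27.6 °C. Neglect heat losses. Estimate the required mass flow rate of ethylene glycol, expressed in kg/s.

Heat released by hot stream: Q = 6.86 × 4.18 × (86.1 − 6.46) = 2283.7 kJ/s
Energy balance on cold side (adiabatic exchanger): Q = ṁ_c·Cp_c·(T_c,out − T_c,in)
ṁ_c = 2283.7 / [2.41 × (27.6 − -6.38)] = 27.886 kg/s

ṁ_c = 27.9 kg/s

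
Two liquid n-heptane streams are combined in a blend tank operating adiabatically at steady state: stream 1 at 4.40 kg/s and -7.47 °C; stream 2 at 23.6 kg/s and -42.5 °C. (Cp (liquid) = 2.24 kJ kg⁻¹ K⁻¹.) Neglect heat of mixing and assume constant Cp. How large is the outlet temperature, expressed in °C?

T_out = -37.0 °C

No heat crosses the boundary, so H_out = H_in.
Σ ṁᵢCp,ᵢTᵢ = 4.40×2.24×-7.47 + 23.6×2.24×-42.5 = -2320.3
Σ ṁᵢCp,ᵢ = 4.40×2.24 + 23.6×2.24 = 62.72
T_out = -2320.3 / 62.72 = -36.995 °C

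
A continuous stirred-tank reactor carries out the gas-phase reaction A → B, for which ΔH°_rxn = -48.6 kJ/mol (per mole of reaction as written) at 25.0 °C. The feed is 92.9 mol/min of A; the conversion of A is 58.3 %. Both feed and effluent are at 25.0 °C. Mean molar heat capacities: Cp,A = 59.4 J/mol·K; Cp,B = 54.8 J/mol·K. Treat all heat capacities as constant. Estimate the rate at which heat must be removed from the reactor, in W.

Extent of reaction ξ = 0.583 × 92.9 = 54.161 mol/min
Reaction term: ξ·ΔH°_rxn = 54.161 × -48.6 = -2632.2 kJ/min
Q = ΔH = -2632.2 kJ/min = -43.87 kW
Heat removed = 43870 W

Q_out = 43900 W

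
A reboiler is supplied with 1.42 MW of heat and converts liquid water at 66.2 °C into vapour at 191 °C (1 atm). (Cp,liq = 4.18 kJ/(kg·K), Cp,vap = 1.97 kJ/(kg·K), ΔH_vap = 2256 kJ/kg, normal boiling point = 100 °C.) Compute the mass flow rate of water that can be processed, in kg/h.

ṁ = 1980 kg/h

Δh = 4.18×(100−66.2) + 2256 + 1.97×(191−100) = 2576.6 kJ/kg
Q = 1.42 MW = 1420 kJ/s = 5.112e+06 kJ/h
ṁ = Q/Δh = 5.112e+06 / 2576.6 = 1984 kg/h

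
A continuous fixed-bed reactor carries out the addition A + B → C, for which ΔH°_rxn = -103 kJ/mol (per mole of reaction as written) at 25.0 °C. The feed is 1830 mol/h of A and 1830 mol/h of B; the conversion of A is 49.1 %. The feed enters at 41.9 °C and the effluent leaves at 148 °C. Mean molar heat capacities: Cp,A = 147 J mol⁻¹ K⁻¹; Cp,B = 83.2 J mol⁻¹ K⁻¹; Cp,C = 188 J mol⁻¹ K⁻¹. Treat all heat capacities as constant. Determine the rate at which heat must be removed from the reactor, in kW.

Q_out = 14.6 kW

Extent of reaction ξ = 0.491 × 1830 = 898.53 mol/h
Reaction term: ξ·ΔH°_rxn = 898.53 × -103 = -92549 kJ/h
Sensible, feed 41.9→25 °C: -7119.4 kJ/h
Outlet flows (mol/h): A 931.47, B 931.47, C 898.53
Sensible, products 25→148 °C: 47152 kJ/h
Q = ΔH = -52516 kJ/h = -14.588 kW
Heat removed = 14.588 kW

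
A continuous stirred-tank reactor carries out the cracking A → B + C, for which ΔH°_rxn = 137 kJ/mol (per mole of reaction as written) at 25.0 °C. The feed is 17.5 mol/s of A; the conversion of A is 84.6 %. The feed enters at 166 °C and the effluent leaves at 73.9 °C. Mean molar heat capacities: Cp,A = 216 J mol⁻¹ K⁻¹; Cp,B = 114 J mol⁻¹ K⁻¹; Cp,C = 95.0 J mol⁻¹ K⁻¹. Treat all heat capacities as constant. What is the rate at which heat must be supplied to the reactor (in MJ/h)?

Q_in = 6030 MJ/h

Extent of reaction ξ = 0.846 × 17.5 = 14.805 mol/s
Reaction term: ξ·ΔH°_rxn = 14.805 × 137 = 2028.3 kJ/s
Sensible, feed 166→25 °C: -532.98 kJ/s
Outlet flows (mol/s): A 2.695, B 14.805, C 14.805
Sensible, products 25→73.9 °C: 179.77 kJ/s
Q = ΔH = 1675.1 kJ/s = 1675.1 kW
Heat supplied = 6030.3 MJ/h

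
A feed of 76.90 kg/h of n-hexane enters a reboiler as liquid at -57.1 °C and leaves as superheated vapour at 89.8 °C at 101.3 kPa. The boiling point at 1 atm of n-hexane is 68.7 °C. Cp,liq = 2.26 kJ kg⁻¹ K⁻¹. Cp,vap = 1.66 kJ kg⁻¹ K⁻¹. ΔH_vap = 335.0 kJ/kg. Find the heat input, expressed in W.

Q = 14000 W

liquid -57.1→68.7 °C: 284.31 kJ/kg
vaporisation at 68.7 °C: 335 kJ/kg
vapour 68.7→89.8 °C: 35.026 kJ/kg
Δh = 284.31 + 335 + 35.026 = 654.33 kJ/kg
Q = ṁ·Δh = 76.90 kg/h × 654.33 kJ/kg = 50318 kJ/h
|Q| = 13.977 kW = 13977 W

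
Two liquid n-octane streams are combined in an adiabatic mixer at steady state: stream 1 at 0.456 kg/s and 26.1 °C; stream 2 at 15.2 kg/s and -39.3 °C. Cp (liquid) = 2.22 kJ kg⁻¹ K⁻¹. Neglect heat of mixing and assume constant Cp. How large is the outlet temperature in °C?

T_out = -37.4 °C

Energy balance with Q = 0: Σ ṁᵢCp,ᵢ(T_out − Tᵢ) = 0
Σ ṁᵢCp,ᵢTᵢ = 0.456×2.22×26.1 + 15.2×2.22×-39.3 = -1299.7
Σ ṁᵢCp,ᵢ = 0.456×2.22 + 15.2×2.22 = 34.756
T_out = -1299.7 / 34.756 = -37.395 °C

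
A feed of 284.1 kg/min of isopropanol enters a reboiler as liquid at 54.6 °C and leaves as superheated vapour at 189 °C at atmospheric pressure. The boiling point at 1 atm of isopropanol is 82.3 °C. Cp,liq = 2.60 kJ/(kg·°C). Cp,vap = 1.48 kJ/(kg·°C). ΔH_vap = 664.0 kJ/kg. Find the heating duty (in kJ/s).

liquid 54.6→82.3 °C: 72.02 kJ/kg
vaporisation at 82.3 °C: 664 kJ/kg
vapour 82.3→189 °C: 157.92 kJ/kg
Δh = 72.02 + 664 + 157.92 = 893.94 kJ/kg
Q = ṁ·Δh = 284.1 kg/min × 893.94 kJ/kg = 253970 kJ/min
|Q| = 4232.8 kW

Q = 4230 kJ/s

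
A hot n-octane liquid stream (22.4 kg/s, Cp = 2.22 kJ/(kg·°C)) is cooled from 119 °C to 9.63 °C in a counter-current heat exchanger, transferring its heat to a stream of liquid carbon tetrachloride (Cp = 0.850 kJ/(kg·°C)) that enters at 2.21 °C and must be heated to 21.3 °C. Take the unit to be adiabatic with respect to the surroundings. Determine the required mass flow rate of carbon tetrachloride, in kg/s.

ṁ_c = 335 kg/s

Heat released by hot stream: Q = 22.4 × 2.22 × (119 − 9.63) = 5438.8 kJ/s
Energy balance on cold side (adiabatic exchanger): Q = ṁ_c·Cp_c·(T_c,out − T_c,in)
ṁ_c = 5438.8 / [0.850 × (21.3 − 2.21)] = 335.18 kg/s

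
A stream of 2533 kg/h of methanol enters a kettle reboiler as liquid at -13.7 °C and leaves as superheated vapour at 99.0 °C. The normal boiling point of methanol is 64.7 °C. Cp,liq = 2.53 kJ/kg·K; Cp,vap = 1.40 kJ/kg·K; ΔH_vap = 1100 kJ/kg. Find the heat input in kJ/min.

liquid -13.7→64.7 °C: 198.35 kJ/kg
vaporisation at 64.7 °C: 1100 kJ/kg
vapour 64.7→99.0 °C: 48.02 kJ/kg
Δh = 198.35 + 1100 + 48.02 = 1346.4 kJ/kg
Q = ṁ·Δh = 2533 kg/h × 1346.4 kJ/kg = 3.4104e+06 kJ/h
|Q| = 947.32 kW = 56839 kJ/min

Q = 56800 kJ/min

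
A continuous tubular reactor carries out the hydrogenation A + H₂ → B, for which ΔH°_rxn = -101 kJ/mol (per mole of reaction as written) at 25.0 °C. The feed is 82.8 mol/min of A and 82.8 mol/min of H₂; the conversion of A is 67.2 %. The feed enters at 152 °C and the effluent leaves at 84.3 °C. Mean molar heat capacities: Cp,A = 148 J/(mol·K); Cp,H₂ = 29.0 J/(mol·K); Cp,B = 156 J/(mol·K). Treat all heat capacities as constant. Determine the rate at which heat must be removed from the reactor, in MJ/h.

Q_out = 401 MJ/h

Extent of reaction ξ = 0.672 × 82.8 = 55.642 mol/min
Reaction term: ξ·ΔH°_rxn = 55.642 × -101 = -5619.8 kJ/min
Sensible, feed 152→25 °C: -1861.3 kJ/min
Outlet flows (mol/min): A 27.158, H₂ 27.158, B 55.642
Sensible, products 25→84.3 °C: 799.79 kJ/min
Q = ΔH = -6681.3 kJ/min = -111.35 kW
Heat removed = 400.88 MJ/h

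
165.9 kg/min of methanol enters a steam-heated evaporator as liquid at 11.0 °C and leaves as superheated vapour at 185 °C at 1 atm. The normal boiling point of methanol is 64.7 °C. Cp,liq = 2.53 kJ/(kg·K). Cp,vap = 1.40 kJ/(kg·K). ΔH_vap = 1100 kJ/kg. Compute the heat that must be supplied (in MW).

Q = 3.88 MW

liquid 11.0→64.7 °C: 135.86 kJ/kg
vaporisation at 64.7 °C: 1100 kJ/kg
vapour 64.7→185 °C: 168.42 kJ/kg
Δh = 135.86 + 1100 + 168.42 = 1404.3 kJ/kg
Q = ṁ·Δh = 165.9 kg/min × 1404.3 kJ/kg = 232970 kJ/min
|Q| = 3882.8 kW = 3.8828 MW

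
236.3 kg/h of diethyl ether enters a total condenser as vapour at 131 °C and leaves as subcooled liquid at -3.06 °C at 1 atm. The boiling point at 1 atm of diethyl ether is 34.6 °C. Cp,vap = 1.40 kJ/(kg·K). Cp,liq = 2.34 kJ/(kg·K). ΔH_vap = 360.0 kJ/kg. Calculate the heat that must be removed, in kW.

vapour 131→34.6 °C: -134.96 kJ/kg
condensation at 34.6 °C: -360 kJ/kg
liquid 34.6→-3.06 °C: -88.124 kJ/kg
Δh = -134.96 + -360 + -88.124 = -583.08 kJ/kg
Q = ṁ·Δh = 236.3 kg/h × -583.08 kJ/kg = -137780 kJ/h
|Q| = 38.273 kW

Q_c = 38.3 kW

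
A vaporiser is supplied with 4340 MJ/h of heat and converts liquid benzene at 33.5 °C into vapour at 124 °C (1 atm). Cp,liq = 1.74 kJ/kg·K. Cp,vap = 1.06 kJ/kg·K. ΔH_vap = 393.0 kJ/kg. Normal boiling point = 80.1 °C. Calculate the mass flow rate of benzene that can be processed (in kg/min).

ṁ = 139 kg/min

Δh = 1.74×(80.1−33.5) + 393.0 + 1.06×(124−80.1) = 520.62 kJ/kg
Q = 4340 MJ/h = 1205.6 kJ/s = 72333 kJ/min
ṁ = Q/Δh = 72333 / 520.62 = 138.94 kg/min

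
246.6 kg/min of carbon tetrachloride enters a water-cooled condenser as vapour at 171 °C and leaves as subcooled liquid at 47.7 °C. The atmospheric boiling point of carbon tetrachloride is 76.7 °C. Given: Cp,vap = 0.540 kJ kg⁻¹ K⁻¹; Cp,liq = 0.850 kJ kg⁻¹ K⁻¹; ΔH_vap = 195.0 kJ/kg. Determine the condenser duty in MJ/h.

vapour 171→76.7 °C: -50.922 kJ/kg
condensation at 76.7 °C: -195 kJ/kg
liquid 76.7→47.7 °C: -24.65 kJ/kg
Δh = -50.922 + -195 + -24.65 = -270.57 kJ/kg
Q = ṁ·Δh = 246.6 kg/min × -270.57 kJ/kg = -66723 kJ/min
|Q| = 1112.1 kW = 4003.4 MJ/h

Q_c = 4000 MJ/h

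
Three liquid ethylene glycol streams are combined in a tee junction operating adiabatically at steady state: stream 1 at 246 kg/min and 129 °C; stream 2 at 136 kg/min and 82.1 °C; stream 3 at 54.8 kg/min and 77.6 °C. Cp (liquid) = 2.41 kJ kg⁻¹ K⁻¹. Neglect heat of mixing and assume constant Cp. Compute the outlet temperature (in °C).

Energy balance with Q = 0: Σ ṁᵢCp,ᵢ(T_out − Tᵢ) = 0
Σ ṁᵢCp,ᵢTᵢ = 246×2.41×129 + 136×2.41×82.1 + 54.8×2.41×77.6 = 113640
Σ ṁᵢCp,ᵢ = 246×2.41 + 136×2.41 + 54.8×2.41 = 1052.7
T_out = 113640 / 1052.7 = 107.95 °C

T_out = 108 °C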